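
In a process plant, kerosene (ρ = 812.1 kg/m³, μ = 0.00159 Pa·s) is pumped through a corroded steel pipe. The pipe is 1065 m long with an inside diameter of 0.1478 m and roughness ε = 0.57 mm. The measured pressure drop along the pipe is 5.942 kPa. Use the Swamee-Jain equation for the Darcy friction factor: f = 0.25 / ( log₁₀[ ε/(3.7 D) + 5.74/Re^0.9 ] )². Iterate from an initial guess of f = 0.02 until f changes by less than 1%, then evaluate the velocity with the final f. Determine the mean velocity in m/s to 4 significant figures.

Rearranging Darcy-Weisbach: V = √(2·ΔP·D/(f·L·ρ)). With ε/D = 0.00057/0.1478 = 0.00386, iterate starting from f = 0.02:
  f = 0.02 → V = √(2·5942·0.1478/(0.02·1065·812.1)) = 0.3187 m/s; Re = ρVD/μ = 2.406e+04; f → 0.03257
  f = 0.03257 → V = 0.2497 m/s; Re = 1.885e+04; f → 0.03352
  f = 0.03352 → V = 0.2462 m/s; Re = 1.858e+04; f → 0.03358
Converged (Δf/f < 1%). With the final f = 0.03358: V = √(2·5942·0.1478/(0.03358·1065·812.1)) = 0.2459 m/s.

V ≈ 0.2459 m/s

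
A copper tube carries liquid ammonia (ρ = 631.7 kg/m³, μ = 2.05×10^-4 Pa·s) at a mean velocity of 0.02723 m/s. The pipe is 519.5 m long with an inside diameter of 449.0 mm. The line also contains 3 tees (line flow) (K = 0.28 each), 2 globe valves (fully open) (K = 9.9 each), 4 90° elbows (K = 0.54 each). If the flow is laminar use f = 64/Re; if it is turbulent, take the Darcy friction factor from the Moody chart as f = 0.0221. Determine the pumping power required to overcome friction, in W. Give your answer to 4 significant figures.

P ≈ 0.04884 W

Reynolds number Re = ρVD/μ = 631.7 · 0.02723 · 0.449 / 0.000205 = 3.767e+04.
Re > 4000 → turbulent; use the Moody-chart value f = 0.0221.
Total minor-loss coefficient ΣK = 3·0.28 + 2·9.9 + 4·0.54 = 22.8.
ΔP = [f·L/D + ΣK]·(ρV²/2) = [0.0221·519.5/0.449 + 22.8]·(631.7·0.02723²/2) = [25.57 + 22.8]·0.2342 = 11.33 Pa.
Q = V·A = 0.02723·0.1583 = 0.004312 m³/s.
Pumping power P = QΔP = 0.004312·11.33 = 0.048841 W = 0.04884 W.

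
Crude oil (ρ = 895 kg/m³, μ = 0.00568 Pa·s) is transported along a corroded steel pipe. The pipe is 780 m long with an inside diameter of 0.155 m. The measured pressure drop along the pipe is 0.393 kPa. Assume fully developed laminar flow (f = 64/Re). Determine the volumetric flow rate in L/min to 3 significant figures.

For laminar flow, f = 64/Re with Re = ρVD/μ, so Darcy-Weisbach reduces to ΔP = 32μLV/D². Solving for V: V = ΔP·D²/(32μL) = 393·(0.155)²/(32·0.00568·780) = 0.0666 m/s.
Check: Re = ρVD/μ = 895·0.0666·0.155/0.00568 = 1627 < 2300, so the laminar assumption holds.
Q = V·A = 0.0666·(π/4·0.155²) = 0.001257 m³/s = 75.4 L/min.

Q ≈ 75.4 L/min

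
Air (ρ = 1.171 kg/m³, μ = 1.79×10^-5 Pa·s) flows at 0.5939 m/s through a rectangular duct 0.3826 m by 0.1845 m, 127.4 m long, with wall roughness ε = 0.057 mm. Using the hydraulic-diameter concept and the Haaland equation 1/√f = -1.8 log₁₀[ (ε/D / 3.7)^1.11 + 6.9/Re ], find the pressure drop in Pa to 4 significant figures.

ΔP ≈ 3.321 Pa

Hydraulic diameter D_h = 4A/P = 4·(0.3826·0.1845)/(2·(0.3826+0.1845)) = 0.2824/1.134 = 0.2489 m.
Re = ρVD_h/μ = 1.171·0.5939·0.2489/1.79e-05 = 9672.
ε/D_h = 5.7e-05/0.2489 = 0.000229; Haaland gives 1/√f = -1.8 log₁₀[2.13e-05+0.000713] = 5.641, so f = 0.03143.
ΔP = f(L/D_h)(ρV²/2) = 0.03143·127.4/0.2489·0.2065 = 3.321 Pa.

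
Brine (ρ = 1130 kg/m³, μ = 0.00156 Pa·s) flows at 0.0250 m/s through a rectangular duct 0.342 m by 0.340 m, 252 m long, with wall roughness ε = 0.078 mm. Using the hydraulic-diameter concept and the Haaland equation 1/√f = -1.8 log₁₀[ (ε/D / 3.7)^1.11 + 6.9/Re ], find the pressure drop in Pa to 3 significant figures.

ΔP ≈ 9.30 Pa

Hydraulic diameter D_h = 4A/P = 4·(0.342·0.34)/(2·(0.342+0.34)) = 0.4651/1.364 = 0.341 m.
Re = ρVD_h/μ = 1130·0.025·0.341/0.00156 = 6175.
ε/D_h = 7.8e-05/0.341 = 0.000229; Haaland gives 1/√f = -1.8 log₁₀[2.13e-05+0.00112] = 5.298, so f = 0.03562.
ΔP = f(L/D_h)(ρV²/2) = 0.03562·252/0.341·0.3531 = 9.296 Pa.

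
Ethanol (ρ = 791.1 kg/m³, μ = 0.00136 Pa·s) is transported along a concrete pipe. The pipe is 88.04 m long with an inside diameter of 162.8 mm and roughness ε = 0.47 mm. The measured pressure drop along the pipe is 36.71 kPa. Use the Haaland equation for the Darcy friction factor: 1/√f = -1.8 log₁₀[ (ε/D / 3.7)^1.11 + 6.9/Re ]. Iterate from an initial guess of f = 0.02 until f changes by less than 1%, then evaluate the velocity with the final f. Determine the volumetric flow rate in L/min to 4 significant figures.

Rearranging Darcy-Weisbach: V = √(2·ΔP·D/(f·L·ρ)). With ε/D = 0.00047/0.1628 = 0.00289, iterate starting from f = 0.02:
  f = 0.02 → V = √(2·3.671e+04·0.1628/(0.02·88.04·791.1)) = 2.929 m/s; Re = ρVD/μ = 2.774e+05; f → 0.02638
  f = 0.02638 → V = 2.55 m/s; Re = 2.415e+05; f → 0.02645
Converged (Δf/f < 1%). With the final f = 0.02645: V = √(2·3.671e+04·0.1628/(0.02645·88.04·791.1)) = 2.547 m/s.
Q = V·A = 2.547·(π/4·0.1628²) = 0.05302 m³/s = 3181 L/min.

Q ≈ 3181 L/min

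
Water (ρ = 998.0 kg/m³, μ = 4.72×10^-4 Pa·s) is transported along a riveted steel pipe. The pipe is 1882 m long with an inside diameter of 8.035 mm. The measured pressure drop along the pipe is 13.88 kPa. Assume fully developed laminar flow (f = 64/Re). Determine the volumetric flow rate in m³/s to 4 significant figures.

For laminar flow, f = 64/Re with Re = ρVD/μ, so Darcy-Weisbach reduces to ΔP = 32μLV/D². Solving for V: V = ΔP·D²/(32μL) = 1.388e+04·(0.008035)²/(32·0.000472·1882) = 0.03152 m/s.
Check: Re = ρVD/μ = 998·0.03152·0.008035/0.000472 = 535.6 < 2300, so the laminar assumption holds.
Q = V·A = 0.03152·(π/4·0.008035²) = 1.598e-06 m³/s = 1.598×10^-6 m³/s.

Q ≈ 1.598×10^-6 m³/s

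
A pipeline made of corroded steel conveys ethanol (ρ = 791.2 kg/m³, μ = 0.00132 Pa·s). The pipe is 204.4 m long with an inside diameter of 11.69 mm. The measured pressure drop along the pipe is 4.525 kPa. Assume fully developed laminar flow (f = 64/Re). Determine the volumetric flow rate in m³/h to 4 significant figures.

For laminar flow, f = 64/Re with Re = ρVD/μ, so Darcy-Weisbach reduces to ΔP = 32μLV/D². Solving for V: V = ΔP·D²/(32μL) = 4525·(0.01169)²/(32·0.00132·204.4) = 0.07162 m/s.
Check: Re = ρVD/μ = 791.2·0.07162·0.01169/0.00132 = 501.8 < 2300, so the laminar assumption holds.
Q = V·A = 0.07162·(π/4·0.01169²) = 7.687e-06 m³/s = 0.02767 m³/h.

Q ≈ 0.02767 m³/h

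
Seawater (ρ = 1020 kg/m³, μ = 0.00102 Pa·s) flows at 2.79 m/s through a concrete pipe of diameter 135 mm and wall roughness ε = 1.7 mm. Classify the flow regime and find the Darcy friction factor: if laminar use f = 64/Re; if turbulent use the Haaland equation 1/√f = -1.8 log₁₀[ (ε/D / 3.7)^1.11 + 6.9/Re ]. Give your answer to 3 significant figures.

Re = ρVD/μ = 1020·2.79·0.135/0.00102 = 3.766e+05.
Re > 4000 → turbulent. ε/D = 0.0017/0.135 = 0.0126; Haaland: 1/√f = -1.8 log₁₀[0.00182 + 1.83e-05] = 4.923, so f = 0.04125.

f ≈ 0.0413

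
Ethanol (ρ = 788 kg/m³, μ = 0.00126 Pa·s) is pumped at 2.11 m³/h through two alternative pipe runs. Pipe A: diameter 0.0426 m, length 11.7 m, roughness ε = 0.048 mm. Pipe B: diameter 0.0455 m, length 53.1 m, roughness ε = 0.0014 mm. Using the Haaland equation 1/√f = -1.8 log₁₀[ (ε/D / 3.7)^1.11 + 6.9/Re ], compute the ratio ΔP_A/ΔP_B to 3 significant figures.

Pipe A: V = Q/A = 0.0005861/0.001425 = 0.4112 m/s; Re = 1.096e+04; ε/D = 0.00113; Haaland → f = 0.03166; ΔP_A = f(L/D)(ρV²/2) = 579.4 Pa.
Pipe B: V = Q/A = 0.0005861/0.001626 = 0.3605 m/s; Re = 1.026e+04; ε/D = 3.08e-05; Haaland → f = 0.0307; ΔP_B = f(L/D)(ρV²/2) = 1834 Pa.
ΔP_A/ΔP_B = 579.4/1834 = 0.316.

ΔP_A/ΔP_B ≈ 0.316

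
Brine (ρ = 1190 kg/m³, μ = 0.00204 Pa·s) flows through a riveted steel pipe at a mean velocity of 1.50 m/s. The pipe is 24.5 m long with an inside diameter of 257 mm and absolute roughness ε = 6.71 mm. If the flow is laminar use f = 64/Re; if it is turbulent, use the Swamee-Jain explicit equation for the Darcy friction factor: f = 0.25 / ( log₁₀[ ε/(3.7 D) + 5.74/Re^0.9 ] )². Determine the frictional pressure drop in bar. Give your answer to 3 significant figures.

ΔP ≈ 0.0693 bar

Reynolds number Re = ρVD/μ = 1190 · 1.5 · 0.257 / 0.00204 = 2.249e+05.
Re > 4000 → turbulent. Relative roughness ε/D = 0.00671/0.257 = 0.0261. Swamee-Jain: f = 0.25/(log₁₀[0.0261/3.7 + 5.74/2.249e+05^0.9])² = 0.25/(log₁₀[0.00706 + 8.75e-05])² = 0.25/(-2.146)² = 0.05428.
Darcy-Weisbach: ΔP = f(L/D)(ρV²/2) = 0.05428·(24.5/0.257)·(1190·1.5²/2) = 0.05428·95.33·1339 = 6928 Pa.
ΔP = 6928 Pa = 0.0693 bar.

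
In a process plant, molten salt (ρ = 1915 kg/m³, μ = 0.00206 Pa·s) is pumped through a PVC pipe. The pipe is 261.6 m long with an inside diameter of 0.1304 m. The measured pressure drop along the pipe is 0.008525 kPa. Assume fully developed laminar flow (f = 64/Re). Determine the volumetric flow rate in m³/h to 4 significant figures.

For laminar flow, f = 64/Re with Re = ρVD/μ, so Darcy-Weisbach reduces to ΔP = 32μLV/D². Solving for V: V = ΔP·D²/(32μL) = 8.525·(0.1304)²/(32·0.00206·261.6) = 0.008406 m/s.
Check: Re = ρVD/μ = 1915·0.008406·0.1304/0.00206 = 1019 < 2300, so the laminar assumption holds.
Q = V·A = 0.008406·(π/4·0.1304²) = 0.0001123 m³/s = 0.4041 m³/h.

Q ≈ 0.4041 m³/h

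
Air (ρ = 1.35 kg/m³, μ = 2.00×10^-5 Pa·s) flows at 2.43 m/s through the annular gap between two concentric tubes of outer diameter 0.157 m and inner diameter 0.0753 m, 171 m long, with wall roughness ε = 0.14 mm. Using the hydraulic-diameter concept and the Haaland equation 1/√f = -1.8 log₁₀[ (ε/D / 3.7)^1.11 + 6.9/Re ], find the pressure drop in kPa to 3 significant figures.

Hydraulic diameter D_h = 4A/P = D_o - D_i = 0.157 - 0.0753 = 0.0817 m.
Re = ρVD_h/μ = 1.35·2.43·0.0817/2e-05 = 1.34e+04.
ε/D_h = 0.00014/0.0817 = 0.00171; Haaland gives 1/√f = -1.8 log₁₀[0.000199+0.000515] = 5.663, so f = 0.03118.
ΔP = f(L/D_h)(ρV²/2) = 0.03118·171/0.0817·3.986 = 260.1 Pa.
ΔP = 0.260 kPa.

ΔP ≈ 0.260 kPa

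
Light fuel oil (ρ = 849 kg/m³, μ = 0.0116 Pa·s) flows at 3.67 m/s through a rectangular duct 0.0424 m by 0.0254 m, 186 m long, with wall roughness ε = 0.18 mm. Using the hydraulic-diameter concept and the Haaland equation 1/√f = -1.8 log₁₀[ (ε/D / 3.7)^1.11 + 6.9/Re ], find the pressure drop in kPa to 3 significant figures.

ΔP ≈ 1310 kPa

Hydraulic diameter D_h = 4A/P = 4·(0.0424·0.0254)/(2·(0.0424+0.0254)) = 0.004308/0.1356 = 0.03177 m.
Re = ρVD_h/μ = 849·3.67·0.03177/0.0116 = 8533.
ε/D_h = 0.00018/0.03177 = 0.00567; Haaland gives 1/√f = -1.8 log₁₀[0.000751+0.000809] = 5.053, so f = 0.03917.
ΔP = f(L/D_h)(ρV²/2) = 0.03917·186/0.03177·5718 = 1.311e+06 Pa.
ΔP = 1310 kPa.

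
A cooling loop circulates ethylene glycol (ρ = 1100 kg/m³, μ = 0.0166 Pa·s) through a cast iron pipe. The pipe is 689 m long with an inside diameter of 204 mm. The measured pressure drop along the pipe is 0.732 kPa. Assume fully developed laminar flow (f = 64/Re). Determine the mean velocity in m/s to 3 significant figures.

V ≈ 0.0832 m/s

For laminar flow, f = 64/Re with Re = ρVD/μ, so Darcy-Weisbach reduces to ΔP = 32μLV/D². Solving for V: V = ΔP·D²/(32μL) = 732·(0.204)²/(32·0.0166·689) = 0.08323 m/s.
Check: Re = ρVD/μ = 1100·0.08323·0.204/0.0166 = 1125 < 2300, so the laminar assumption holds.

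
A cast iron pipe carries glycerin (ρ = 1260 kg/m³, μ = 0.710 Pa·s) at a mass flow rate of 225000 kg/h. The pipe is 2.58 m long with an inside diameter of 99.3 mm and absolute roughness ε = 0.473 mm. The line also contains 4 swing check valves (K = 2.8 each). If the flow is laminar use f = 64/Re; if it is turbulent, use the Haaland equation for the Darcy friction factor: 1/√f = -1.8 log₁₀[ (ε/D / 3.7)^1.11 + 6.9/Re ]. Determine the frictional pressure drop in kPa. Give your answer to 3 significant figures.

ṁ = 225000 kg/h = 225000/3600 = 62.5 kg/s.
A = πD²/4 = π(0.0993)²/4 = 0.007744 m²; mean velocity V = ṁ/(ρA) = 62.5/(1260 · 0.007744) = 6.405 m/s.
Reynolds number Re = ρVD/μ = 1260 · 6.405 · 0.0993 / 0.71 = 1129.
Re < 2300 → laminar flow, so f = 64/Re = 64/1129 = 0.0567 (the turbulent correlation is not needed).
Total minor-loss coefficient ΣK = 4·2.8 = 11.2.
ΔP = [f·L/D + ΣK]·(ρV²/2) = [0.0567·2.58/0.0993 + 11.2]·(1260·6.405²/2) = [1.473 + 11.2]·2.585e+04 = 3.275e+05 Pa.
ΔP = 3.275e+05 Pa = 328 kPa.

ΔP ≈ 328 kPa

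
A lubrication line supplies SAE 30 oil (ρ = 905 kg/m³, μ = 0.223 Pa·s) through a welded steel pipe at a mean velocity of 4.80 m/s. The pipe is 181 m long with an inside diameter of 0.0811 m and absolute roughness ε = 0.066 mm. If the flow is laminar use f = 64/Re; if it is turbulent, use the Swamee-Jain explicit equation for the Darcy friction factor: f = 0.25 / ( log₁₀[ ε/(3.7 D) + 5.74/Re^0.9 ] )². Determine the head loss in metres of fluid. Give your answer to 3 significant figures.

h_f ≈ 106 m

Reynolds number Re = ρVD/μ = 905 · 4.8 · 0.0811 / 0.223 = 1580.
Re < 2300 → laminar flow, so f = 64/Re = 64/1580 = 0.04051 (the turbulent correlation is not needed).
Darcy-Weisbach: ΔP = f(L/D)(ρV²/2) = 0.04051·(181/0.0811)·(905·4.8²/2) = 0.04051·2232·1.043e+04 = 9.426e+05 Pa.
Head loss h_f = ΔP/(ρg) = 9.426e+05/(905·9.81) = 106 m.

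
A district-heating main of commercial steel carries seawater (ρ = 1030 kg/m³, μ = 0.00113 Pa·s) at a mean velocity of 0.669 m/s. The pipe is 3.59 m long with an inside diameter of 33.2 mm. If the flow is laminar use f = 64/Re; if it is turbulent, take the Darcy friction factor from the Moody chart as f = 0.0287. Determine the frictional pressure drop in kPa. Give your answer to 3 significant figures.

ΔP ≈ 0.715 kPa

Reynolds number Re = ρVD/μ = 1030 · 0.669 · 0.0332 / 0.00113 = 2.025e+04.
Re > 4000 → turbulent; use the Moody-chart value f = 0.0287.
Darcy-Weisbach: ΔP = f(L/D)(ρV²/2) = 0.0287·(3.59/0.0332)·(1030·0.669²/2) = 0.0287·108.1·230.5 = 715.3 Pa.
ΔP = 715.3 Pa = 0.715 kPa.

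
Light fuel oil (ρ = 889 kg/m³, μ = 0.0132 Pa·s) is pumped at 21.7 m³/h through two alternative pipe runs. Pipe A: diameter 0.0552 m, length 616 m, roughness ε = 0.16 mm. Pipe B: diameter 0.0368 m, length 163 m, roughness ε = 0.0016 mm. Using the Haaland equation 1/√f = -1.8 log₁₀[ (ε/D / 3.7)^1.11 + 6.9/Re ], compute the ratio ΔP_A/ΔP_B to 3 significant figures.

Pipe A: V = Q/A = 0.006028/0.002393 = 2.519 m/s; Re = 9364; ε/D = 0.0029; Haaland → f = 0.0352; ΔP_A = f(L/D)(ρV²/2) = 1.108e+06 Pa.
Pipe B: V = Q/A = 0.006028/0.001064 = 5.667 m/s; Re = 1.405e+04; ε/D = 4.35e-05; Haaland → f = 0.02824; ΔP_B = f(L/D)(ρV²/2) = 1.786e+06 Pa.
ΔP_A/ΔP_B = 1.108e+06/1.786e+06 = 0.620.

ΔP_A/ΔP_B ≈ 0.620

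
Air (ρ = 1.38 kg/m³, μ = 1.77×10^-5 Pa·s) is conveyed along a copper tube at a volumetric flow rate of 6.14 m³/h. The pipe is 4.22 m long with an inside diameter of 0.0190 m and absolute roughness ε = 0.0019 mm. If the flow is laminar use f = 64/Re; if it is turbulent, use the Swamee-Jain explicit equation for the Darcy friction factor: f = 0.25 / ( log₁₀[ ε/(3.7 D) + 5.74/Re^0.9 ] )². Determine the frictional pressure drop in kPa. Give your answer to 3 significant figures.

ΔP ≈ 0.178 kPa

Q = 6.14 m³/h = 6.14/3600 = 0.001706 m³/s.
Cross-sectional area A = πD²/4 = π(0.019)²/4 = 0.0002835 m²; mean velocity V = Q/A = 0.001706/0.0002835 = 6.015 m/s.
Reynolds number Re = ρVD/μ = 1.38 · 6.015 · 0.019 / 1.77e-05 = 8911.
Re > 4000 → turbulent. Relative roughness ε/D = 1.9e-06/0.019 = 0.0001. Swamee-Jain: f = 0.25/(log₁₀[0.0001/3.7 + 5.74/8911^0.9])² = 0.25/(log₁₀[2.7e-05 + 0.0016])² = 0.25/(-2.789)² = 0.03215.
Darcy-Weisbach: ΔP = f(L/D)(ρV²/2) = 0.03215·(4.22/0.019)·(1.38·6.015²/2) = 0.03215·222.1·24.97 = 178.3 Pa.
ΔP = 178.3 Pa = 0.178 kPa.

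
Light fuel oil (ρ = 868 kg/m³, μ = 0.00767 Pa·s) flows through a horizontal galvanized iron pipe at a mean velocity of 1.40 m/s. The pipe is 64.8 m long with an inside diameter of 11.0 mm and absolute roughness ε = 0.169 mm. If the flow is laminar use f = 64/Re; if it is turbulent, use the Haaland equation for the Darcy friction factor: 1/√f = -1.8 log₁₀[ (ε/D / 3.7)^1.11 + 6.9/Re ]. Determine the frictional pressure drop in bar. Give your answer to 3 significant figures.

ΔP ≈ 1.84 bar

Reynolds number Re = ρVD/μ = 868 · 1.4 · 0.011 / 0.00767 = 1743.
Re < 2300 → laminar flow, so f = 64/Re = 64/1743 = 0.03672 (the turbulent correlation is not needed).
Darcy-Weisbach: ΔP = f(L/D)(ρV²/2) = 0.03672·(64.8/0.011)·(868·1.4²/2) = 0.03672·5891·850.6 = 1.84e+05 Pa.
ΔP = 1.84e+05 Pa = 1.84 bar.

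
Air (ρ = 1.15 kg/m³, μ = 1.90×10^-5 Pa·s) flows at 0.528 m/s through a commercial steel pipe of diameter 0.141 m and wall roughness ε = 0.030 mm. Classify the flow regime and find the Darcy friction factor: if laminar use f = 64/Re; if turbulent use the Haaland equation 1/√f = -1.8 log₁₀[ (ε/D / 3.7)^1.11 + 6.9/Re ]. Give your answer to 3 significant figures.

f ≈ 0.0391

Re = ρVD/μ = 1.15·0.528·0.141/1.9e-05 = 4506.
Re > 4000 → turbulent. ε/D = 3e-05/0.141 = 0.000213; Haaland: 1/√f = -1.8 log₁₀[1.96e-05 + 0.00153] = 5.057, so f = 0.0391.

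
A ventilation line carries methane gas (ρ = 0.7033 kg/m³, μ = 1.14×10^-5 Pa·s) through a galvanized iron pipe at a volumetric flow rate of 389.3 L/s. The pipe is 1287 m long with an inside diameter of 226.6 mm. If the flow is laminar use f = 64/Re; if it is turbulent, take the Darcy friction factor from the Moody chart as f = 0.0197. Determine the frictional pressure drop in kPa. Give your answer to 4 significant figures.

ΔP ≈ 3.666 kPa

Q = 389.3 L/s = 389.3/1000 = 0.3893 m³/s.
Cross-sectional area A = πD²/4 = π(0.2266)²/4 = 0.04033 m²; mean velocity V = Q/A = 0.3893/0.04033 = 9.653 m/s.
Reynolds number Re = ρVD/μ = 0.7033 · 9.653 · 0.2266 / 1.14e-05 = 1.349e+05.
Re > 4000 → turbulent; use the Moody-chart value f = 0.0197.
Darcy-Weisbach: ΔP = f(L/D)(ρV²/2) = 0.0197·(1287/0.2266)·(0.7033·9.653²/2) = 0.0197·5680·32.77 = 3666 Pa.
ΔP = 3666 Pa = 3.666 kPa.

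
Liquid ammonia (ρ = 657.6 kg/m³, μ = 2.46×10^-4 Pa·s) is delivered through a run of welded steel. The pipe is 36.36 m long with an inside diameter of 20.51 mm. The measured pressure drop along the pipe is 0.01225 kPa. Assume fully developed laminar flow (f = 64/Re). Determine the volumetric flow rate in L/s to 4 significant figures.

For laminar flow, f = 64/Re with Re = ρVD/μ, so Darcy-Weisbach reduces to ΔP = 32μLV/D². Solving for V: V = ΔP·D²/(32μL) = 12.25·(0.02051)²/(32·0.000246·36.36) = 0.018 m/s.
Check: Re = ρVD/μ = 657.6·0.018·0.02051/0.000246 = 987.1 < 2300, so the laminar assumption holds.
Q = V·A = 0.018·(π/4·0.02051²) = 5.948e-06 m³/s = 0.005948 L/s.

Q ≈ 0.005948 L/s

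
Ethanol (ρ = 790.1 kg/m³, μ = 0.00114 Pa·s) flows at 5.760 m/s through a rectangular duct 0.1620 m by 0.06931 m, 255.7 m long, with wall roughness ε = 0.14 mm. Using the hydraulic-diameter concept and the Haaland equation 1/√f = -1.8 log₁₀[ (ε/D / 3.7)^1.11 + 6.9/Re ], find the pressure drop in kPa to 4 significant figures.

ΔP ≈ 761.9 kPa

Hydraulic diameter D_h = 4A/P = 4·(0.162·0.06931)/(2·(0.162+0.06931)) = 0.04491/0.4626 = 0.09708 m.
Re = ρVD_h/μ = 790.1·5.76·0.09708/0.00114 = 3.876e+05.
ε/D_h = 0.00014/0.09708 = 0.00144; Haaland gives 1/√f = -1.8 log₁₀[0.000164+1.78e-05] = 6.731, so f = 0.02207.
ΔP = f(L/D_h)(ρV²/2) = 0.02207·255.7/0.09708·1.311e+04 = 7.619e+05 Pa.
ΔP = 761.9 kPa.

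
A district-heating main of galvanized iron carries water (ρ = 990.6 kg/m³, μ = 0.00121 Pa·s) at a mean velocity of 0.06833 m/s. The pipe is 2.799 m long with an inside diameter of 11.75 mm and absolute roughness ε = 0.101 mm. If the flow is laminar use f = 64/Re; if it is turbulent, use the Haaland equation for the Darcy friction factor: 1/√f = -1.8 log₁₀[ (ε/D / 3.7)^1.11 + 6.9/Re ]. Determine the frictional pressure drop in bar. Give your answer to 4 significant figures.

Reynolds number Re = ρVD/μ = 990.6 · 0.06833 · 0.01175 / 0.00121 = 657.3.
Re < 2300 → laminar flow, so f = 64/Re = 64/657.3 = 0.09737 (the turbulent correlation is not needed).
Darcy-Weisbach: ΔP = f(L/D)(ρV²/2) = 0.09737·(2.799/0.01175)·(990.6·0.06833²/2) = 0.09737·238.2·2.313 = 53.64 Pa.
ΔP = 53.64 Pa = 5.364×10^-4 bar.

ΔP ≈ 5.364×10^-4 bar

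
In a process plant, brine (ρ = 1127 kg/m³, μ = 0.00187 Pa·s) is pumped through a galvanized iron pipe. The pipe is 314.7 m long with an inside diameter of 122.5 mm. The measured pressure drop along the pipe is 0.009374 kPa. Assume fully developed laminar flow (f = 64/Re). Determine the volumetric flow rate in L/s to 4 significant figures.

Q ≈ 0.08804 L/s

For laminar flow, f = 64/Re with Re = ρVD/μ, so Darcy-Weisbach reduces to ΔP = 32μLV/D². Solving for V: V = ΔP·D²/(32μL) = 9.374·(0.1225)²/(32·0.00187·314.7) = 0.00747 m/s.
Check: Re = ρVD/μ = 1127·0.00747·0.1225/0.00187 = 551.5 < 2300, so the laminar assumption holds.
Q = V·A = 0.00747·(π/4·0.1225²) = 8.804e-05 m³/s = 0.08804 L/s.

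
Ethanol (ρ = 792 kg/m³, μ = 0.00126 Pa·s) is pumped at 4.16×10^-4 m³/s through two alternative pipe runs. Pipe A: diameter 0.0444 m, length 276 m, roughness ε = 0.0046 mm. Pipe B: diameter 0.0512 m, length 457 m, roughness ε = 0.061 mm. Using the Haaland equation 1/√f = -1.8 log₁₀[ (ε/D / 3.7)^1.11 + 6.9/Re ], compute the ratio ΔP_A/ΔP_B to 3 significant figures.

Pipe A: V = Q/A = 0.000416/0.001548 = 0.2687 m/s; Re = 7499; ε/D = 0.000104; Haaland → f = 0.03357; ΔP_A = f(L/D)(ρV²/2) = 5966 Pa.
Pipe B: V = Q/A = 0.000416/0.002059 = 0.2021 m/s; Re = 6503; ε/D = 0.00119; Haaland → f = 0.03612; ΔP_B = f(L/D)(ρV²/2) = 5213 Pa.
ΔP_A/ΔP_B = 5966/5213 = 1.14.

ΔP_A/ΔP_B ≈ 1.14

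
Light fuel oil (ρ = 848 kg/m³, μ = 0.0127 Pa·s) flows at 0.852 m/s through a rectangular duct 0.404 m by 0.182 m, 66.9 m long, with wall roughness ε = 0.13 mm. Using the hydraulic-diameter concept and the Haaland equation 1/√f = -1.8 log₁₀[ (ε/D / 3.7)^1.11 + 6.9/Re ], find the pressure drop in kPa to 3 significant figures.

Hydraulic diameter D_h = 4A/P = 4·(0.404·0.182)/(2·(0.404+0.182)) = 0.2941/1.172 = 0.2509 m.
Re = ρVD_h/μ = 848·0.852·0.2509/0.0127 = 1.428e+04.
ε/D_h = 0.00013/0.2509 = 0.000518; Haaland gives 1/√f = -1.8 log₁₀[5.28e-05+0.000483] = 5.887, so f = 0.02885.
ΔP = f(L/D_h)(ρV²/2) = 0.02885·66.9/0.2509·307.8 = 2367 Pa.
ΔP = 2.37 kPa.

ΔP ≈ 2.37 kPa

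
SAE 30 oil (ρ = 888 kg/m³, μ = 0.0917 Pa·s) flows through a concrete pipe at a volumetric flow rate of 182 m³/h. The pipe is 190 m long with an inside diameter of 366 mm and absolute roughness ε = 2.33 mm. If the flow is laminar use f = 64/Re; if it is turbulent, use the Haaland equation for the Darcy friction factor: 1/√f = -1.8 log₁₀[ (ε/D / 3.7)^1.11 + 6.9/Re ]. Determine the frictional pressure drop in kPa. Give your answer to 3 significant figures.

ΔP ≈ 2.00 kPa

Q = 182 m³/h = 182/3600 = 0.05056 m³/s.
Cross-sectional area A = πD²/4 = π(0.366)²/4 = 0.1052 m²; mean velocity V = Q/A = 0.05056/0.1052 = 0.4805 m/s.
Reynolds number Re = ρVD/μ = 888 · 0.4805 · 0.366 / 0.0917 = 1703.
Re < 2300 → laminar flow, so f = 64/Re = 64/1703 = 0.03758 (the turbulent correlation is not needed).
Darcy-Weisbach: ΔP = f(L/D)(ρV²/2) = 0.03758·(190/0.366)·(888·0.4805²/2) = 0.03758·519.1·102.5 = 2000 Pa.
ΔP = 2000 Pa = 2.00 kPa.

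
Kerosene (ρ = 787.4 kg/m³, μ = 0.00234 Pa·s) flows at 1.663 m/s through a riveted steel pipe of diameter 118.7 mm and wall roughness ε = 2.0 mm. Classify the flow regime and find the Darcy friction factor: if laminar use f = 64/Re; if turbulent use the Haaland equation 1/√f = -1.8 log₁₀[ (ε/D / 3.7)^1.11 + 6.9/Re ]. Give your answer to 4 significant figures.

Re = ρVD/μ = 787.4·1.663·0.1187/0.00234 = 6.642e+04.
Re > 4000 → turbulent. ε/D = 0.002/0.1187 = 0.0168; Haaland: 1/√f = -1.8 log₁₀[0.00252 + 0.000104] = 4.647, so f = 0.04631.

f ≈ 0.04631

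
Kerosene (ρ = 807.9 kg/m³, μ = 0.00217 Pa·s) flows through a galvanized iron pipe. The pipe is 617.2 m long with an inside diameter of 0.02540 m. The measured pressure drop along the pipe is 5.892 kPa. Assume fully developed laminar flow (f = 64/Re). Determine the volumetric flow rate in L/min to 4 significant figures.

For laminar flow, f = 64/Re with Re = ρVD/μ, so Darcy-Weisbach reduces to ΔP = 32μLV/D². Solving for V: V = ΔP·D²/(32μL) = 5892·(0.0254)²/(32·0.00217·617.2) = 0.08869 m/s.
Check: Re = ρVD/μ = 807.9·0.08869·0.0254/0.00217 = 838.7 < 2300, so the laminar assumption holds.
Q = V·A = 0.08869·(π/4·0.0254²) = 4.494e-05 m³/s = 2.697 L/min.

Q ≈ 2.697 L/min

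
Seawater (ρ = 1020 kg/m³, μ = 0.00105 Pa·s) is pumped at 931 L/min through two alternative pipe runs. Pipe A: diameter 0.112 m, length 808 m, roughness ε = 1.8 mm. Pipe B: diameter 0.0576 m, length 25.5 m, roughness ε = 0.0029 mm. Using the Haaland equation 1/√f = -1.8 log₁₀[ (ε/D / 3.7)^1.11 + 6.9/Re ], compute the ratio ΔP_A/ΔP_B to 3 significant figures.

Pipe A: V = Q/A = 0.01552/0.009852 = 1.575 m/s; Re = 1.714e+05; ε/D = 0.0161; Haaland → f = 0.04514; ΔP_A = f(L/D)(ρV²/2) = 4.12e+05 Pa.
Pipe B: V = Q/A = 0.01552/0.002606 = 5.955 m/s; Re = 3.332e+05; ε/D = 5.03e-05; Haaland → f = 0.01454; ΔP_B = f(L/D)(ρV²/2) = 1.164e+05 Pa.
ΔP_A/ΔP_B = 4.12e+05/1.164e+05 = 3.54.

ΔP_A/ΔP_B ≈ 3.54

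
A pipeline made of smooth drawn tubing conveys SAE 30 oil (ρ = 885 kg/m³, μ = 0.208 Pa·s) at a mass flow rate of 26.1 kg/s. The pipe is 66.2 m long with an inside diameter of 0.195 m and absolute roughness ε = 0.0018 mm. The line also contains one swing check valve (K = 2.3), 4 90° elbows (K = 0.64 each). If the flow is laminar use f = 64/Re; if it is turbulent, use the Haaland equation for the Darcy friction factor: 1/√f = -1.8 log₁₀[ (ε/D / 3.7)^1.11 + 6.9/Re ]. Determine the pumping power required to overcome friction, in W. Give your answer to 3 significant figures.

P ≈ 399 W

A = πD²/4 = π(0.195)²/4 = 0.02986 m²; mean velocity V = ṁ/(ρA) = 26.1/(885 · 0.02986) = 0.9875 m/s.
Reynolds number Re = ρVD/μ = 885 · 0.9875 · 0.195 / 0.208 = 819.3.
Re < 2300 → laminar flow, so f = 64/Re = 64/819.3 = 0.07811 (the turbulent correlation is not needed).
Total minor-loss coefficient ΣK = 1·2.3 + 4·0.64 = 4.86.
ΔP = [f·L/D + ΣK]·(ρV²/2) = [0.07811·66.2/0.195 + 4.86]·(885·0.9875²/2) = [26.52 + 4.86]·431.5 = 1.354e+04 Pa.
Q = ṁ/ρ = 26.1/885 = 0.02949 m³/s.
Pumping power P = QΔP = 0.02949·1.354e+04 = 399.3 W = 399 W.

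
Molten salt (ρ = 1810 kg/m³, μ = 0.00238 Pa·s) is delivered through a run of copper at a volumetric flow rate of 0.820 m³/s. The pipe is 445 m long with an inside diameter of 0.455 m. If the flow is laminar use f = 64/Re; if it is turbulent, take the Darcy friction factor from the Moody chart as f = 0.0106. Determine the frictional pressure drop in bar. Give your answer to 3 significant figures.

ΔP ≈ 2.39 bar

Cross-sectional area A = πD²/4 = π(0.455)²/4 = 0.1626 m²; mean velocity V = Q/A = 0.82/0.1626 = 5.043 m/s.
Reynolds number Re = ρVD/μ = 1810 · 5.043 · 0.455 / 0.00238 = 1.745e+06.
Re > 4000 → turbulent; use the Moody-chart value f = 0.0106.
Darcy-Weisbach: ΔP = f(L/D)(ρV²/2) = 0.0106·(445/0.455)·(1810·5.043²/2) = 0.0106·978·2.302e+04 = 2.386e+05 Pa.
ΔP = 2.386e+05 Pa = 2.39 bar.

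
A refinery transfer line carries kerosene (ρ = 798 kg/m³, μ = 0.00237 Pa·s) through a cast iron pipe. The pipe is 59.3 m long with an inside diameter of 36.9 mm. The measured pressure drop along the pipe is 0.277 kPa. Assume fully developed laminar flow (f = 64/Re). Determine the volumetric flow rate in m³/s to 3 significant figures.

For laminar flow, f = 64/Re with Re = ρVD/μ, so Darcy-Weisbach reduces to ΔP = 32μLV/D². Solving for V: V = ΔP·D²/(32μL) = 277·(0.0369)²/(32·0.00237·59.3) = 0.08386 m/s.
Check: Re = ρVD/μ = 798·0.08386·0.0369/0.00237 = 1042 < 2300, so the laminar assumption holds.
Q = V·A = 0.08386·(π/4·0.0369²) = 8.969e-05 m³/s = 8.97×10^-5 m³/s.

Q ≈ 8.97×10^-5 m³/s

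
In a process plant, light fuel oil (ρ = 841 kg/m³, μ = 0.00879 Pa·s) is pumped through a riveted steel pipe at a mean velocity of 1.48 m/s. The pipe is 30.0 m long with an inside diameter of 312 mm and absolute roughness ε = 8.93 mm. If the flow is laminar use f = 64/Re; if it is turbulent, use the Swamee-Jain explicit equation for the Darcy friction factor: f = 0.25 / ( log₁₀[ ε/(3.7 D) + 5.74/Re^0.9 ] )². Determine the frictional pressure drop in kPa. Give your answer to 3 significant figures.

Reynolds number Re = ρVD/μ = 841 · 1.48 · 0.312 / 0.00879 = 4.418e+04.
Re > 4000 → turbulent. Relative roughness ε/D = 0.00893/0.312 = 0.0286. Swamee-Jain: f = 0.25/(log₁₀[0.0286/3.7 + 5.74/4.418e+04^0.9])² = 0.25/(log₁₀[0.00774 + 0.000379])² = 0.25/(-2.091)² = 0.05719.
Darcy-Weisbach: ΔP = f(L/D)(ρV²/2) = 0.05719·(30/0.312)·(841·1.48²/2) = 0.05719·96.15·921.1 = 5065 Pa.
ΔP = 5065 Pa = 5.07 kPa.

ΔP ≈ 5.07 kPa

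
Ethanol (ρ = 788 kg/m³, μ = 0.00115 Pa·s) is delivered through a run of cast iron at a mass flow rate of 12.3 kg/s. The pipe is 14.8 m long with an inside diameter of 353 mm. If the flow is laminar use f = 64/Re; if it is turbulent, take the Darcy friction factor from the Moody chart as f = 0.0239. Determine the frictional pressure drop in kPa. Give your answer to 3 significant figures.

A = πD²/4 = π(0.353)²/4 = 0.09787 m²; mean velocity V = ṁ/(ρA) = 12.3/(788 · 0.09787) = 0.1595 m/s.
Reynolds number Re = ρVD/μ = 788 · 0.1595 · 0.353 / 0.00115 = 3.858e+04.
Re > 4000 → turbulent; use the Moody-chart value f = 0.0239.
Darcy-Weisbach: ΔP = f(L/D)(ρV²/2) = 0.0239·(14.8/0.353)·(788·0.1595²/2) = 0.0239·41.93·10.02 = 10.04 Pa.
ΔP = 10.04 Pa = 0.0100 kPa.

ΔP ≈ 0.0100 kPa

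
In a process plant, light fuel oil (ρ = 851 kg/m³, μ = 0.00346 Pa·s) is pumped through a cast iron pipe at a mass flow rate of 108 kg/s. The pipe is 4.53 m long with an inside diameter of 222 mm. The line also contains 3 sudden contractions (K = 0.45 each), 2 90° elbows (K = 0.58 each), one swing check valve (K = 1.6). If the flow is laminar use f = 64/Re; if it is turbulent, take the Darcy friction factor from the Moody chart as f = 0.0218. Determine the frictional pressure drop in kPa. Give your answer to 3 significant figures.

A = πD²/4 = π(0.222)²/4 = 0.03871 m²; mean velocity V = ṁ/(ρA) = 108/(851 · 0.03871) = 3.279 m/s.
Reynolds number Re = ρVD/μ = 851 · 3.279 · 0.222 / 0.00346 = 1.79e+05.
Re > 4000 → turbulent; use the Moody-chart value f = 0.0218.
Total minor-loss coefficient ΣK = 3·0.45 + 2·0.58 + 1·1.6 = 4.11.
ΔP = [f·L/D + ΣK]·(ρV²/2) = [0.0218·4.53/0.222 + 4.11]·(851·3.279²/2) = [0.4448 + 4.11]·4574 = 2.083e+04 Pa.
ΔP = 2.083e+04 Pa = 20.8 kPa.

ΔP ≈ 20.8 kPa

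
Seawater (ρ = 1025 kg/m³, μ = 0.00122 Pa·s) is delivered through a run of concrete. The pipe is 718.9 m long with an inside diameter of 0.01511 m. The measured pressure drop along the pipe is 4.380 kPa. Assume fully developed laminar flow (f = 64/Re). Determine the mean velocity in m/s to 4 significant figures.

V ≈ 0.03563 m/s

For laminar flow, f = 64/Re with Re = ρVD/μ, so Darcy-Weisbach reduces to ΔP = 32μLV/D². Solving for V: V = ΔP·D²/(32μL) = 4380·(0.01511)²/(32·0.00122·718.9) = 0.03563 m/s.
Check: Re = ρVD/μ = 1025·0.03563·0.01511/0.00122 = 452.3 < 2300, so the laminar assumption holds.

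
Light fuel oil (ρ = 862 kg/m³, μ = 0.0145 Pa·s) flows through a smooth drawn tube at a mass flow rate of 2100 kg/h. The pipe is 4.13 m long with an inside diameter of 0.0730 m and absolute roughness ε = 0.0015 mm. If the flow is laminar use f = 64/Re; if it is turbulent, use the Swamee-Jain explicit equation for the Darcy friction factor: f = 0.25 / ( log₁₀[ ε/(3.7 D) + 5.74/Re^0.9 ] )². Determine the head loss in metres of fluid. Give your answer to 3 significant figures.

h_f ≈ 0.00688 m

ṁ = 2100 kg/h = 2100/3600 = 0.5833 kg/s.
A = πD²/4 = π(0.073)²/4 = 0.004185 m²; mean velocity V = ṁ/(ρA) = 0.5833/(862 · 0.004185) = 0.1617 m/s.
Reynolds number Re = ρVD/μ = 862 · 0.1617 · 0.073 / 0.0145 = 701.7.
Re < 2300 → laminar flow, so f = 64/Re = 64/701.7 = 0.09121 (the turbulent correlation is not needed).
Darcy-Weisbach: ΔP = f(L/D)(ρV²/2) = 0.09121·(4.13/0.073)·(862·0.1617²/2) = 0.09121·56.58·11.27 = 58.14 Pa.
Head loss h_f = ΔP/(ρg) = 58.14/(862·9.81) = 0.00688 m.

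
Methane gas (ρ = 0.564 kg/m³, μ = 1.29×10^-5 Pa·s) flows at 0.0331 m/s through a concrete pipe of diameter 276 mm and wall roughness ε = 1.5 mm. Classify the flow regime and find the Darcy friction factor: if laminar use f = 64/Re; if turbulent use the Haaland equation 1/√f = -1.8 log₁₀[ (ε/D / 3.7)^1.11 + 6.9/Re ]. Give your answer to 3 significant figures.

Re = ρVD/μ = 0.564·0.0331·0.276/1.29e-05 = 399.4.
Re < 2300 → laminar, so f = 64/Re = 0.1602 (roughness is irrelevant in laminar flow).

f ≈ 0.160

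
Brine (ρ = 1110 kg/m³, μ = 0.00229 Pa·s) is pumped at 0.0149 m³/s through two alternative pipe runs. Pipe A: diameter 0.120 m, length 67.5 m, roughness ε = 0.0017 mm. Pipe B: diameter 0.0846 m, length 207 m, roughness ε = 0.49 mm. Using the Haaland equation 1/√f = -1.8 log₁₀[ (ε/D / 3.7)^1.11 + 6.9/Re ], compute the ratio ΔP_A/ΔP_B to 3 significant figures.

ΔP_A/ΔP_B ≈ 0.0330

Pipe A: V = Q/A = 0.0149/0.01131 = 1.317 m/s; Re = 7.663e+04; ε/D = 1.42e-05; Haaland → f = 0.0189; ΔP_A = f(L/D)(ρV²/2) = 1.024e+04 Pa.
Pipe B: V = Q/A = 0.0149/0.005621 = 2.651 m/s; Re = 1.087e+05; ε/D = 0.00579; Haaland → f = 0.03255; ΔP_B = f(L/D)(ρV²/2) = 3.105e+05 Pa.
ΔP_A/ΔP_B = 1.024e+04/3.105e+05 = 0.0330.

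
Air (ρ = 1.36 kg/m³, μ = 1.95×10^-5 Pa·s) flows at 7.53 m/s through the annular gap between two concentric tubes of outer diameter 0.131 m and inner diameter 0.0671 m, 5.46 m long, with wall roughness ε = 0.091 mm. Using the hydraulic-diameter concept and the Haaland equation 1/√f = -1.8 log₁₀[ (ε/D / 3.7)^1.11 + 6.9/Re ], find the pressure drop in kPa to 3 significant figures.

Hydraulic diameter D_h = 4A/P = D_o - D_i = 0.131 - 0.0671 = 0.0639 m.
Re = ρVD_h/μ = 1.36·7.53·0.0639/1.95e-05 = 3.356e+04.
ε/D_h = 9.1e-05/0.0639 = 0.00142; Haaland gives 1/√f = -1.8 log₁₀[0.000162+0.000206] = 6.182, so f = 0.02617.
ΔP = f(L/D_h)(ρV²/2) = 0.02617·5.46/0.0639·38.56 = 86.2 Pa.
ΔP = 0.0862 kPa.

ΔP ≈ 0.0862 kPa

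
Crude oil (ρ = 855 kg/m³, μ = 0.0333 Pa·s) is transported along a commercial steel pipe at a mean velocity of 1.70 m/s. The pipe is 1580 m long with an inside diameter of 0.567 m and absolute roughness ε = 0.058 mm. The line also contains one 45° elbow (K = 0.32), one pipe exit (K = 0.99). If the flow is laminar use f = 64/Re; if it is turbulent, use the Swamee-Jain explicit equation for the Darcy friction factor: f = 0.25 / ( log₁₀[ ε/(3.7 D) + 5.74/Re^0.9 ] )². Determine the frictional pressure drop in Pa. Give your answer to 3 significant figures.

ΔP ≈ 86900 Pa

Reynolds number Re = ρVD/μ = 855 · 1.7 · 0.567 / 0.0333 = 2.475e+04.
Re > 4000 → turbulent. Relative roughness ε/D = 5.8e-05/0.567 = 0.000102. Swamee-Jain: f = 0.25/(log₁₀[0.000102/3.7 + 5.74/2.475e+04^0.9])² = 0.25/(log₁₀[2.76e-05 + 0.000638])² = 0.25/(-3.177)² = 0.02477.
Total minor-loss coefficient ΣK = 1·0.32 + 1·0.99 = 1.31.
ΔP = [f·L/D + ΣK]·(ρV²/2) = [0.02477·1580/0.567 + 1.31]·(855·1.7²/2) = [69.03 + 1.31]·1235 = 8.69e+04 Pa.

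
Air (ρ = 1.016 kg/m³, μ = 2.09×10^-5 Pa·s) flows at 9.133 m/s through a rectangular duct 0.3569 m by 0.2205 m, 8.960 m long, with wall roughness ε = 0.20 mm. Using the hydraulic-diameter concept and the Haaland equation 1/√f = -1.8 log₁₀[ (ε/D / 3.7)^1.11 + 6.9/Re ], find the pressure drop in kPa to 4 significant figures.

Hydraulic diameter D_h = 4A/P = 4·(0.3569·0.2205)/(2·(0.3569+0.2205)) = 0.3148/1.155 = 0.2726 m.
Re = ρVD_h/μ = 1.016·9.133·0.2726/2.09e-05 = 1.21e+05.
ε/D_h = 0.0002/0.2726 = 0.000734; Haaland gives 1/√f = -1.8 log₁₀[7.76e-05+5.7e-05] = 6.967, so f = 0.0206.
ΔP = f(L/D_h)(ρV²/2) = 0.0206·8.96/0.2726·42.37 = 28.69 Pa.
ΔP = 0.02869 kPa.

ΔP ≈ 0.02869 kPa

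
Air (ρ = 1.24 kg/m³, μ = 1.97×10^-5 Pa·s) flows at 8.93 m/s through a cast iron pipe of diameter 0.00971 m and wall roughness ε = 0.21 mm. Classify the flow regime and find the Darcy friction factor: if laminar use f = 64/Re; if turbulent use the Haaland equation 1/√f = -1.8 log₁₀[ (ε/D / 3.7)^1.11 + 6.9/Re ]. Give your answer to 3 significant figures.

Re = ρVD/μ = 1.24·8.93·0.00971/1.97e-05 = 5458.
Re > 4000 → turbulent. ε/D = 0.00021/0.00971 = 0.0216; Haaland: 1/√f = -1.8 log₁₀[0.00332 + 0.00126] = 4.21, so f = 0.05643.

f ≈ 0.0564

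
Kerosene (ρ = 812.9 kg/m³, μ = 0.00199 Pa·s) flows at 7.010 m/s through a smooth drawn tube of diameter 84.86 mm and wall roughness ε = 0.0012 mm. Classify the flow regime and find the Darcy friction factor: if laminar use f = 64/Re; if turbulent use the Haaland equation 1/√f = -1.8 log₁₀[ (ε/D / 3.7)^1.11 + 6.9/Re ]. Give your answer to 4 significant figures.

Re = ρVD/μ = 812.9·7.01·0.08486/0.00199 = 2.43e+05.
Re > 4000 → turbulent. ε/D = 1.2e-06/0.08486 = 1.41e-05; Haaland: 1/√f = -1.8 log₁₀[9.69e-07 + 2.84e-05] = 8.158, so f = 0.01503.

f ≈ 0.01503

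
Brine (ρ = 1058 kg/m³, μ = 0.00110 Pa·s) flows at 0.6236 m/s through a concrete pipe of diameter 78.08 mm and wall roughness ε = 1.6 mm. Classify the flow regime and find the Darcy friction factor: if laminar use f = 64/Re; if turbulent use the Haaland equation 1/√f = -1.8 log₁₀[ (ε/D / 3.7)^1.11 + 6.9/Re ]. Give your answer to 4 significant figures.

f ≈ 0.04999

Re = ρVD/μ = 1058·0.6236·0.07808/0.0011 = 4.683e+04.
Re > 4000 → turbulent. ε/D = 0.0016/0.07808 = 0.0205; Haaland: 1/√f = -1.8 log₁₀[0.00313 + 0.000147] = 4.473, so f = 0.04999.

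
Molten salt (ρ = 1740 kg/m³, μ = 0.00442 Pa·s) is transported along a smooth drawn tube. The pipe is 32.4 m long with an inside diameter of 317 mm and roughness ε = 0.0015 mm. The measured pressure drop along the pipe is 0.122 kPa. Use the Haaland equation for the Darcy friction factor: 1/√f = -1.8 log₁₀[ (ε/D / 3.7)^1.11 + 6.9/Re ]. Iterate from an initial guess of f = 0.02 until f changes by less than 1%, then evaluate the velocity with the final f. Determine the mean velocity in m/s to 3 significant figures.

V ≈ 0.243 m/s

Rearranging Darcy-Weisbach: V = √(2·ΔP·D/(f·L·ρ)). With ε/D = 1.5e-06/0.317 = 4.73e-06, iterate starting from f = 0.02:
  f = 0.02 → V = √(2·122·0.317/(0.02·32.4·1740)) = 0.2619 m/s; Re = ρVD/μ = 3.269e+04; f → 0.02285
  f = 0.02285 → V = 0.245 m/s; Re = 3.058e+04; f → 0.02322
  f = 0.02322 → V = 0.2431 m/s; Re = 3.034e+04; f → 0.02326
Converged (Δf/f < 1%). With the final f = 0.02326: V = √(2·122·0.317/(0.02326·32.4·1740)) = 0.2429 m/s.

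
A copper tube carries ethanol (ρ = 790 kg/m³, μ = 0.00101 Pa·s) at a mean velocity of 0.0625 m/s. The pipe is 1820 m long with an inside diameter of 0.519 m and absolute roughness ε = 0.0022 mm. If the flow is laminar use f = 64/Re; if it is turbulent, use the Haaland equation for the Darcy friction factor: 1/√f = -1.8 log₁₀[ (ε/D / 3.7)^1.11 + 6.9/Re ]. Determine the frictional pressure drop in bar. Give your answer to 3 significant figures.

Reynolds number Re = ρVD/μ = 790 · 0.0625 · 0.519 / 0.00101 = 2.537e+04.
Re > 4000 → turbulent. Relative roughness ε/D = 2.2e-06/0.519 = 4.24e-06. Haaland: 1/√f = -1.8 log₁₀[(4.24e-06/3.7)^1.11 + 6.9/2.537e+04] = -1.8 log₁₀[2.54e-07 + 0.000272] = 6.417, so f = 0.02428.
Darcy-Weisbach: ΔP = f(L/D)(ρV²/2) = 0.02428·(1820/0.519)·(790·0.0625²/2) = 0.02428·3507·1.543 = 131.4 Pa.
ΔP = 131.4 Pa = 0.00131 bar.

ΔP ≈ 0.00131 bar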